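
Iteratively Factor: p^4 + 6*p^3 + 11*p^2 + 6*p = (p + 2)*(p^3 + 4*p^2 + 3*p) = (p + 2)*(p + 3)*(p^2 + p) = p*(p + 2)*(p + 3)*(p + 1)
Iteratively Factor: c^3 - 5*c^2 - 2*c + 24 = (c + 2)*(c^2 - 7*c + 12) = (c - 4)*(c + 2)*(c - 3)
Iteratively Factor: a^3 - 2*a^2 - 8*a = (a + 2)*(a^2 - 4*a) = a*(a + 2)*(a - 4)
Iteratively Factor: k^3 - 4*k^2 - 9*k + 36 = (k + 3)*(k^2 - 7*k + 12) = (k - 4)*(k + 3)*(k - 3)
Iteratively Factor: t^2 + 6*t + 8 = (t + 4)*(t + 2)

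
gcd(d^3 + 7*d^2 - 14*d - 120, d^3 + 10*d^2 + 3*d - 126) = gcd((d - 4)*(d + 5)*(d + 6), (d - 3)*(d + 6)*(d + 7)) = d + 6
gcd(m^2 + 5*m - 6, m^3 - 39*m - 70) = 1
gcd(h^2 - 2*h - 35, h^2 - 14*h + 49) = h - 7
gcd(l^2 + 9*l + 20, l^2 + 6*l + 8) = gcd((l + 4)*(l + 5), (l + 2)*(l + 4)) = l + 4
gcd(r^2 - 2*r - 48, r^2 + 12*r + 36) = r + 6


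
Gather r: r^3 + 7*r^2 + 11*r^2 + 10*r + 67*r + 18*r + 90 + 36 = r^3 + 18*r^2 + 95*r + 126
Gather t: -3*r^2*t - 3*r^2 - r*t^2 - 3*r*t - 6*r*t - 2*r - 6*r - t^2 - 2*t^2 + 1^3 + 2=-3*r^2 - 8*r + t^2*(-r - 3) + t*(-3*r^2 - 9*r) + 3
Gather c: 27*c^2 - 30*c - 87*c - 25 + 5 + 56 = 27*c^2 - 117*c + 36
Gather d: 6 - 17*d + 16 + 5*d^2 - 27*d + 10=5*d^2 - 44*d + 32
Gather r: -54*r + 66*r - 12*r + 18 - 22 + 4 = 0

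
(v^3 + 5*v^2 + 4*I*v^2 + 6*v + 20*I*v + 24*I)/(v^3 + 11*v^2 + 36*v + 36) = (v + 4*I)/(v + 6)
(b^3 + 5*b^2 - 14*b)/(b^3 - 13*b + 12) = b*(b^2 + 5*b - 14)/(b^3 - 13*b + 12)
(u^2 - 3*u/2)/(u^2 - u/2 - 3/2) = u/(u + 1)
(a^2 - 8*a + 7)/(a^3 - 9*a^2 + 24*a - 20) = (a^2 - 8*a + 7)/(a^3 - 9*a^2 + 24*a - 20)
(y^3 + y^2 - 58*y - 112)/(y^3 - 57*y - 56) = (y + 2)/(y + 1)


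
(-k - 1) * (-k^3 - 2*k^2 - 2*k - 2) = k^4 + 3*k^3 + 4*k^2 + 4*k + 2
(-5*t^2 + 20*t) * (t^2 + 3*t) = -5*t^4 + 5*t^3 + 60*t^2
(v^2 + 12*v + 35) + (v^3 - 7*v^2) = v^3 - 6*v^2 + 12*v + 35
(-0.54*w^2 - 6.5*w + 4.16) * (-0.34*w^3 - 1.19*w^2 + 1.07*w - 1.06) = 0.1836*w^5 + 2.8526*w^4 + 5.7428*w^3 - 11.333*w^2 + 11.3412*w - 4.4096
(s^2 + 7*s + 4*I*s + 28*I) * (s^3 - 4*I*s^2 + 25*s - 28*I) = s^5 + 7*s^4 + 41*s^3 + 287*s^2 + 72*I*s^2 + 112*s + 504*I*s + 784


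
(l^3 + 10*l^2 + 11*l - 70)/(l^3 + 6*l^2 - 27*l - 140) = (l^2 + 3*l - 10)/(l^2 - l - 20)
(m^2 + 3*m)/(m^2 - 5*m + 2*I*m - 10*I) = m*(m + 3)/(m^2 + m*(-5 + 2*I) - 10*I)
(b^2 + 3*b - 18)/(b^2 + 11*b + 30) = (b - 3)/(b + 5)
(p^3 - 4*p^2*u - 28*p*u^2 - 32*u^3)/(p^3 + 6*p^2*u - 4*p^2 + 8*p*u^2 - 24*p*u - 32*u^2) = (p^2 - 6*p*u - 16*u^2)/(p^2 + 4*p*u - 4*p - 16*u)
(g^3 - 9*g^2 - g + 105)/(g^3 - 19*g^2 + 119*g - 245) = (g + 3)/(g - 7)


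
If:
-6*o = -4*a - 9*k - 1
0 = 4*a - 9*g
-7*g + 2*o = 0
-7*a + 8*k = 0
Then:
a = -24/61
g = -32/183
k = -21/61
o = -112/183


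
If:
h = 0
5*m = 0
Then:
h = 0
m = 0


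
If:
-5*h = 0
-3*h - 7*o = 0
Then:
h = 0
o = 0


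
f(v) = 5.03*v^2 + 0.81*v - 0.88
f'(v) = 10.06*v + 0.81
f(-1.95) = 16.67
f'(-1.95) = -18.81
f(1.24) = 7.86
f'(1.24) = 13.28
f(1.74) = 15.76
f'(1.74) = 18.31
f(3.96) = 81.21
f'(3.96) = 40.65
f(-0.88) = 2.30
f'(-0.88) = -8.04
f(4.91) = 124.36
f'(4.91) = 50.20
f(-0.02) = -0.89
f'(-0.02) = 0.61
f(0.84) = 3.35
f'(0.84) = 9.26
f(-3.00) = 41.96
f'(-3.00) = -29.37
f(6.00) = 185.06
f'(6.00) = 61.17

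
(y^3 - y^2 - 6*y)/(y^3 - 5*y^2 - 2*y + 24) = y/(y - 4)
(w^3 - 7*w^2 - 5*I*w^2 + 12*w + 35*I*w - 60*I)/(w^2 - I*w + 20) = (w^2 - 7*w + 12)/(w + 4*I)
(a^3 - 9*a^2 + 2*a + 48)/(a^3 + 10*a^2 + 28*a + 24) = (a^2 - 11*a + 24)/(a^2 + 8*a + 12)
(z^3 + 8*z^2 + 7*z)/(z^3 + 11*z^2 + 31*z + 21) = z/(z + 3)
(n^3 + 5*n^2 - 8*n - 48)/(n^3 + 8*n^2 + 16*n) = (n - 3)/n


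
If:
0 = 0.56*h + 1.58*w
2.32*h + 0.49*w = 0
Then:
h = 0.00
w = 0.00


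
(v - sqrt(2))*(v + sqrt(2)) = v^2 - 2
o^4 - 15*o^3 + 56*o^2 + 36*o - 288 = (o - 8)*(o - 6)*(o - 3)*(o + 2)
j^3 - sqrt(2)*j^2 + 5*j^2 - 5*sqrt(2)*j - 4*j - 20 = (j + 5)*(j - 2*sqrt(2))*(j + sqrt(2))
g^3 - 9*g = g*(g - 3)*(g + 3)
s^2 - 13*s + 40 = (s - 8)*(s - 5)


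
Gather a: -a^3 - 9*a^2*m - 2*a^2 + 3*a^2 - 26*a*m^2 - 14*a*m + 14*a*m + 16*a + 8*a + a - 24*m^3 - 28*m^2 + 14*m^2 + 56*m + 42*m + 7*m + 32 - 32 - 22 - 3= -a^3 + a^2*(1 - 9*m) + a*(25 - 26*m^2) - 24*m^3 - 14*m^2 + 105*m - 25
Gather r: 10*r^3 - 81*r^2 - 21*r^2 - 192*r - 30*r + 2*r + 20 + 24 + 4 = 10*r^3 - 102*r^2 - 220*r + 48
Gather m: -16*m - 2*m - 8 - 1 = -18*m - 9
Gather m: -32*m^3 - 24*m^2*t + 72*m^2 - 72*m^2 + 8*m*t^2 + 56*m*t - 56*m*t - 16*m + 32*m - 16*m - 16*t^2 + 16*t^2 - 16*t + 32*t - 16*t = -32*m^3 - 24*m^2*t + 8*m*t^2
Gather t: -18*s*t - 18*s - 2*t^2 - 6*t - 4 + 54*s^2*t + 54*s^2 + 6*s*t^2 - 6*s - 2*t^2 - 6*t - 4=54*s^2 - 24*s + t^2*(6*s - 4) + t*(54*s^2 - 18*s - 12) - 8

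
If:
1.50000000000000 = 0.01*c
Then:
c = 150.00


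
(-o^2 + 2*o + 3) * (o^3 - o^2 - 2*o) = -o^5 + 3*o^4 + 3*o^3 - 7*o^2 - 6*o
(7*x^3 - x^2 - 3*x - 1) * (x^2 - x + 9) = 7*x^5 - 8*x^4 + 61*x^3 - 7*x^2 - 26*x - 9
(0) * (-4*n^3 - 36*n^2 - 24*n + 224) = 0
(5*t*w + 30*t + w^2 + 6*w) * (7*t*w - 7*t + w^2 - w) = 35*t^2*w^2 + 175*t^2*w - 210*t^2 + 12*t*w^3 + 60*t*w^2 - 72*t*w + w^4 + 5*w^3 - 6*w^2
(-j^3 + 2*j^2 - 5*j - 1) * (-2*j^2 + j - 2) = 2*j^5 - 5*j^4 + 14*j^3 - 7*j^2 + 9*j + 2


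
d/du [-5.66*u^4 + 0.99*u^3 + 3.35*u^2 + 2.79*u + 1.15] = -22.64*u^3 + 2.97*u^2 + 6.7*u + 2.79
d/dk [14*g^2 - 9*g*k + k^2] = -9*g + 2*k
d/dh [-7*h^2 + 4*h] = 4 - 14*h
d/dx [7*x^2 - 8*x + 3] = 14*x - 8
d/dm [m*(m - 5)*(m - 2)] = 3*m^2 - 14*m + 10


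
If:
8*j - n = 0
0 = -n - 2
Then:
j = -1/4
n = -2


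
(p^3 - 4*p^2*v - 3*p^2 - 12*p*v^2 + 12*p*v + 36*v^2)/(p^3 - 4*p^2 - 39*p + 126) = (p^2 - 4*p*v - 12*v^2)/(p^2 - p - 42)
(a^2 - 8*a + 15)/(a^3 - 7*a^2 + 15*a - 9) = (a - 5)/(a^2 - 4*a + 3)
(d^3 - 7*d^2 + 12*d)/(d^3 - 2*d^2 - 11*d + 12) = d*(d - 3)/(d^2 + 2*d - 3)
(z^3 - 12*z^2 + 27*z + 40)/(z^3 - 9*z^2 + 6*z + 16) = (z - 5)/(z - 2)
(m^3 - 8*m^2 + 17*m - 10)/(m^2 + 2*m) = (m^3 - 8*m^2 + 17*m - 10)/(m*(m + 2))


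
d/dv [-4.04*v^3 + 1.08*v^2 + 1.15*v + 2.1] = -12.12*v^2 + 2.16*v + 1.15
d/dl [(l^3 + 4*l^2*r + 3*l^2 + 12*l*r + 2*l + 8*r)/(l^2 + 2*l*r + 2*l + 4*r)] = (l^2 + 4*l*r + 8*r^2 - 2*r)/(l^2 + 4*l*r + 4*r^2)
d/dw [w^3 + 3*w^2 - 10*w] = 3*w^2 + 6*w - 10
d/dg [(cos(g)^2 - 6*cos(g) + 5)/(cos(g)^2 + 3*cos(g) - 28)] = 3*(-3*cos(g)^2 + 22*cos(g) - 51)*sin(g)/((cos(g) - 4)^2*(cos(g) + 7)^2)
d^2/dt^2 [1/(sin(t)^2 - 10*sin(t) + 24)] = 2*(-2*sin(t)^4 + 15*sin(t)^3 + sin(t)^2 - 150*sin(t) + 76)/(sin(t)^2 - 10*sin(t) + 24)^3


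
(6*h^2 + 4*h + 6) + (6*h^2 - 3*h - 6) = 12*h^2 + h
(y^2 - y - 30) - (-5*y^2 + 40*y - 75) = 6*y^2 - 41*y + 45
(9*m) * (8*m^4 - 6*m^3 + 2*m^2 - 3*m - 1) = 72*m^5 - 54*m^4 + 18*m^3 - 27*m^2 - 9*m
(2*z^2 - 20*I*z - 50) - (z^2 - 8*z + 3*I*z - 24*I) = z^2 + 8*z - 23*I*z - 50 + 24*I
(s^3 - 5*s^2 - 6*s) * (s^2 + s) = s^5 - 4*s^4 - 11*s^3 - 6*s^2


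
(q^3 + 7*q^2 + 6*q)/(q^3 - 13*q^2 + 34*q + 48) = q*(q + 6)/(q^2 - 14*q + 48)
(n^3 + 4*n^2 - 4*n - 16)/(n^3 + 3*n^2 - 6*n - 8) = (n + 2)/(n + 1)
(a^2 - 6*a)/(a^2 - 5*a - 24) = a*(6 - a)/(-a^2 + 5*a + 24)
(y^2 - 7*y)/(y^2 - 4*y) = (y - 7)/(y - 4)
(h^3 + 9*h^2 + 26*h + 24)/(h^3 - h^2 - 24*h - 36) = (h + 4)/(h - 6)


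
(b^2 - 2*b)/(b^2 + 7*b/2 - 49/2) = 2*b*(b - 2)/(2*b^2 + 7*b - 49)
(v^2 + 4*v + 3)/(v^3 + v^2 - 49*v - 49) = (v + 3)/(v^2 - 49)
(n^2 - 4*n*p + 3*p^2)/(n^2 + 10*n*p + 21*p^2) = (n^2 - 4*n*p + 3*p^2)/(n^2 + 10*n*p + 21*p^2)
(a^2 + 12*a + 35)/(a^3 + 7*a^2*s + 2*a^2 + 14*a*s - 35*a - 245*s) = (a + 5)/(a^2 + 7*a*s - 5*a - 35*s)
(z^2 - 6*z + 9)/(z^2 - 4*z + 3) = (z - 3)/(z - 1)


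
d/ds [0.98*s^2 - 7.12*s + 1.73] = 1.96*s - 7.12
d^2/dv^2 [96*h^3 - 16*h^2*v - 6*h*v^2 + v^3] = -12*h + 6*v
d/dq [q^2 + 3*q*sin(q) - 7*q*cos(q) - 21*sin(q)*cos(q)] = 7*q*sin(q) + 3*q*cos(q) + 2*q + 3*sin(q) - 7*cos(q) - 21*cos(2*q)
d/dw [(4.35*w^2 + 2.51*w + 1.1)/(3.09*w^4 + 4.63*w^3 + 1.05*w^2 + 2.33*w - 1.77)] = (-26.883*w^5 - 43.4082*w^4 - 36.8386*w^3 - 7.779*w^2 - 17.709*w - 7.0057)/(9.5481*w^8 + 28.6134*w^7 + 27.9259*w^6 + 24.1224*w^5 + 11.7397*w^4 - 11.4972*w^3 + 1.7119*w^2 - 8.2482*w + 3.1329)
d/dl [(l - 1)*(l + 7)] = 2*l + 6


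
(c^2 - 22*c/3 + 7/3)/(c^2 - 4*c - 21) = (c - 1/3)/(c + 3)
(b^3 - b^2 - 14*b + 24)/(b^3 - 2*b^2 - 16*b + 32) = (b - 3)/(b - 4)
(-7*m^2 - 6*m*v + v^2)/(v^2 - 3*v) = (-7*m^2 - 6*m*v + v^2)/(v*(v - 3))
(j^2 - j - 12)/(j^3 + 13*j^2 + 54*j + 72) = (j - 4)/(j^2 + 10*j + 24)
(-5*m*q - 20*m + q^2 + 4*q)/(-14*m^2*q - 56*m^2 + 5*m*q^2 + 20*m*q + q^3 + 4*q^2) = (-5*m + q)/(-14*m^2 + 5*m*q + q^2)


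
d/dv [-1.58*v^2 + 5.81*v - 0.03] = 5.81 - 3.16*v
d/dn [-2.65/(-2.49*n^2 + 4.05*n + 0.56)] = (10.7325 - 13.197*n)/(-2.49*n^2 + 4.05*n + 0.56)^2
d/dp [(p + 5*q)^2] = 2*p + 10*q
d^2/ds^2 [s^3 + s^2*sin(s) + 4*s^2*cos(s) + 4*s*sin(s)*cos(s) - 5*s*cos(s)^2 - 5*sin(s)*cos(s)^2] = -s^2*sin(s) - 4*s^2*cos(s) - 16*s*sin(s) - 8*s*sin(2*s) + 4*s*cos(s) + 10*s*cos(2*s) + 6*s + 13*sin(s)/4 + 10*sin(2*s) + 45*sin(3*s)/4 + 8*cos(s) + 8*cos(2*s)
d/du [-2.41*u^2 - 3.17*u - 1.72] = -4.82*u - 3.17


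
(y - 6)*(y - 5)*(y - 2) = y^3 - 13*y^2 + 52*y - 60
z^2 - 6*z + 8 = (z - 4)*(z - 2)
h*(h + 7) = h^2 + 7*h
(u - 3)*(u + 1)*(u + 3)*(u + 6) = u^4 + 7*u^3 - 3*u^2 - 63*u - 54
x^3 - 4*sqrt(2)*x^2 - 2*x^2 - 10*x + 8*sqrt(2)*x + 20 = (x - 2)*(x - 5*sqrt(2))*(x + sqrt(2))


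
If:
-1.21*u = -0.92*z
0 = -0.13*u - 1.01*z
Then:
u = 0.00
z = 0.00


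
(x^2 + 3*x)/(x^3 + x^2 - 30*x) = (x + 3)/(x^2 + x - 30)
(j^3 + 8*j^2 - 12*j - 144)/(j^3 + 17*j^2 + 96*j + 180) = (j - 4)/(j + 5)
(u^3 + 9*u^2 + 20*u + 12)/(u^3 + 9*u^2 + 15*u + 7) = (u^2 + 8*u + 12)/(u^2 + 8*u + 7)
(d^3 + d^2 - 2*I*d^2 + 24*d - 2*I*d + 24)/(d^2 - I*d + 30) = (d^2 + d*(1 + 4*I) + 4*I)/(d + 5*I)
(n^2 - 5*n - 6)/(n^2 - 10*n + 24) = (n + 1)/(n - 4)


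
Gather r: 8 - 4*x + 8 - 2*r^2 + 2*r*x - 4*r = -2*r^2 + r*(2*x - 4) - 4*x + 16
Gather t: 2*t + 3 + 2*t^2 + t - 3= 2*t^2 + 3*t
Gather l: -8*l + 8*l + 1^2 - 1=0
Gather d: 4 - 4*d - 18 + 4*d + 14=0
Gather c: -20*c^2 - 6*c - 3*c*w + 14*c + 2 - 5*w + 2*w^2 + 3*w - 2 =-20*c^2 + c*(8 - 3*w) + 2*w^2 - 2*w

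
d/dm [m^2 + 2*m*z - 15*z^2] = 2*m + 2*z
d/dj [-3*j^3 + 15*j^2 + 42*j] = -9*j^2 + 30*j + 42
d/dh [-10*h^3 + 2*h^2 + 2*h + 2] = -30*h^2 + 4*h + 2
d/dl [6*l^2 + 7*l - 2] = 12*l + 7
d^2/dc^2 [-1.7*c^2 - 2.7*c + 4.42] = -3.40000000000000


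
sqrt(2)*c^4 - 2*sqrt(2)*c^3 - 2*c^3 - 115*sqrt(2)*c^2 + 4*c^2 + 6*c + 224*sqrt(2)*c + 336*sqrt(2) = (c - 3)*(c - 8*sqrt(2))*(c + 7*sqrt(2))*(sqrt(2)*c + sqrt(2))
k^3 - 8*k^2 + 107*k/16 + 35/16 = (k - 7)*(k - 5/4)*(k + 1/4)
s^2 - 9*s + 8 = (s - 8)*(s - 1)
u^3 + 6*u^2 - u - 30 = (u - 2)*(u + 3)*(u + 5)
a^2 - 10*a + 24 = (a - 6)*(a - 4)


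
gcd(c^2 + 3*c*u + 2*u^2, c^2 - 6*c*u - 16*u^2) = c + 2*u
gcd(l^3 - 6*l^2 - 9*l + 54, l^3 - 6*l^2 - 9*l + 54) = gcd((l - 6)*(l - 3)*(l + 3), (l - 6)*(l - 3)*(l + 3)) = l^3 - 6*l^2 - 9*l + 54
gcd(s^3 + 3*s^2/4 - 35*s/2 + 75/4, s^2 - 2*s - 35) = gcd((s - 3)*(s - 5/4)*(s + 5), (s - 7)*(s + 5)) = s + 5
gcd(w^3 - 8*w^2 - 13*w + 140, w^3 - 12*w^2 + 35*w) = w^2 - 12*w + 35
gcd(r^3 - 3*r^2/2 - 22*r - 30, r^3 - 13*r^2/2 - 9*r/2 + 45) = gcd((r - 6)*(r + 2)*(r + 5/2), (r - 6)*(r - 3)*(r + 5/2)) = r^2 - 7*r/2 - 15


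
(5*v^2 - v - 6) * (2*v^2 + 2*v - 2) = 10*v^4 + 8*v^3 - 24*v^2 - 10*v + 12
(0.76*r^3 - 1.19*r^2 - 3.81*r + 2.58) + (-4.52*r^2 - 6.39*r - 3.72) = 0.76*r^3 - 5.71*r^2 - 10.2*r - 1.14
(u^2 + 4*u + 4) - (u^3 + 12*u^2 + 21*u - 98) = -u^3 - 11*u^2 - 17*u + 102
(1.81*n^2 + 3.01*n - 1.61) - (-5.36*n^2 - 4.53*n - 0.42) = 7.17*n^2 + 7.54*n - 1.19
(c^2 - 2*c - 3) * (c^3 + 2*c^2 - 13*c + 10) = c^5 - 20*c^3 + 30*c^2 + 19*c - 30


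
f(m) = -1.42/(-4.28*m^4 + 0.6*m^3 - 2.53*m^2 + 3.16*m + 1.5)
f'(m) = -1.42*(17.12*m^3 - 1.8*m^2 + 5.06*m - 3.16)/(-4.28*m^4 + 0.6*m^3 - 2.53*m^2 + 3.16*m + 1.5)^2 = (-24.3104*m^3 + 2.556*m^2 - 7.1852*m + 4.4872)/(-4.28*m^4 + 0.6*m^3 - 2.53*m^2 + 3.16*m + 1.5)^2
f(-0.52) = 1.16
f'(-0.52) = 8.22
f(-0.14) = -1.41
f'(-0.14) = 5.56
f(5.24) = 0.00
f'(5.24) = -0.00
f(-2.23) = 0.01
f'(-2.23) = 0.02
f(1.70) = 0.04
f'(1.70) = -0.11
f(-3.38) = 0.00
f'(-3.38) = 0.00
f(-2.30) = 0.01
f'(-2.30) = 0.02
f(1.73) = 0.04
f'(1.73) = -0.10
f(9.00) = 0.00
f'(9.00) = -0.00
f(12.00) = 0.00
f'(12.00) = -0.00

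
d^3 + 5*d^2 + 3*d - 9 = (d - 1)*(d + 3)^2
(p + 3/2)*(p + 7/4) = p^2 + 13*p/4 + 21/8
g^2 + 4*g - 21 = (g - 3)*(g + 7)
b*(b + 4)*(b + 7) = b^3 + 11*b^2 + 28*b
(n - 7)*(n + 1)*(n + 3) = n^3 - 3*n^2 - 25*n - 21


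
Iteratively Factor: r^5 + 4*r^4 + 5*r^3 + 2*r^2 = (r + 2)*(r^4 + 2*r^3 + r^2) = (r + 1)*(r + 2)*(r^3 + r^2) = r*(r + 1)*(r + 2)*(r^2 + r) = r^2*(r + 1)*(r + 2)*(r + 1)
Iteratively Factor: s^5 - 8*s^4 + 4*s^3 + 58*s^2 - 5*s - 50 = (s + 2)*(s^4 - 10*s^3 + 24*s^2 + 10*s - 25) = (s - 5)*(s + 2)*(s^3 - 5*s^2 - s + 5) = (s - 5)*(s - 1)*(s + 2)*(s^2 - 4*s - 5) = (s - 5)*(s - 1)*(s + 1)*(s + 2)*(s - 5)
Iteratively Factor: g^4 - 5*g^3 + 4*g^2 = (g - 1)*(g^3 - 4*g^2) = g*(g - 1)*(g^2 - 4*g) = g^2*(g - 1)*(g - 4)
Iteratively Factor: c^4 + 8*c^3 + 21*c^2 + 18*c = (c + 3)*(c^3 + 5*c^2 + 6*c) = (c + 3)^2*(c^2 + 2*c) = (c + 2)*(c + 3)^2*(c)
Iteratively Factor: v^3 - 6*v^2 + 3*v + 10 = (v - 5)*(v^2 - v - 2) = (v - 5)*(v - 2)*(v + 1)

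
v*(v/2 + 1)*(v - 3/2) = v^3/2 + v^2/4 - 3*v/2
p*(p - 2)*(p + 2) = p^3 - 4*p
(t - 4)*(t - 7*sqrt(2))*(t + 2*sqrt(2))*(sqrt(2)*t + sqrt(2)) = sqrt(2)*t^4 - 10*t^3 - 3*sqrt(2)*t^3 - 32*sqrt(2)*t^2 + 30*t^2 + 40*t + 84*sqrt(2)*t + 112*sqrt(2)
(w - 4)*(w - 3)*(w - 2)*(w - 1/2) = w^4 - 19*w^3/2 + 61*w^2/2 - 37*w + 12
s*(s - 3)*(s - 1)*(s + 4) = s^4 - 13*s^2 + 12*s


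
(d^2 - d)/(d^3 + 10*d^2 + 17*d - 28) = d/(d^2 + 11*d + 28)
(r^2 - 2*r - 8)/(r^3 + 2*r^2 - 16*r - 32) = 1/(r + 4)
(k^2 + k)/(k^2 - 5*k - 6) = k/(k - 6)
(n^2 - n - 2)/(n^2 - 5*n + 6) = (n + 1)/(n - 3)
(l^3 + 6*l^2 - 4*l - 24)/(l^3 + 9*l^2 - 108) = (l^2 - 4)/(l^2 + 3*l - 18)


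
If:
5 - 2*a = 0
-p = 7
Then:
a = 5/2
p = -7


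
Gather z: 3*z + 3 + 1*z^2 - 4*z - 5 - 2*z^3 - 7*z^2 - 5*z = -2*z^3 - 6*z^2 - 6*z - 2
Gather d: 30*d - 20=30*d - 20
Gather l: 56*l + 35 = 56*l + 35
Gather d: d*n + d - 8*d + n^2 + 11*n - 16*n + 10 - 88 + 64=d*(n - 7) + n^2 - 5*n - 14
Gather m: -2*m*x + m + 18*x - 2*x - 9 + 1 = m*(1 - 2*x) + 16*x - 8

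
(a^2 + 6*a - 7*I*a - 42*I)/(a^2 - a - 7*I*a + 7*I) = (a + 6)/(a - 1)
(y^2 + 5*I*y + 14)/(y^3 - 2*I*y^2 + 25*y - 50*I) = (y + 7*I)/(y^2 + 25)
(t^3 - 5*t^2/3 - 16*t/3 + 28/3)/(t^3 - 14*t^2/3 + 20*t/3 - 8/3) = (3*t + 7)/(3*t - 2)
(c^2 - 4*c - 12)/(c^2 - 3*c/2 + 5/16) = 16*(c^2 - 4*c - 12)/(16*c^2 - 24*c + 5)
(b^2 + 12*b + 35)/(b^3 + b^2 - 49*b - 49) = (b + 5)/(b^2 - 6*b - 7)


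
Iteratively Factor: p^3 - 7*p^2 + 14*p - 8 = (p - 2)*(p^2 - 5*p + 4) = (p - 2)*(p - 1)*(p - 4)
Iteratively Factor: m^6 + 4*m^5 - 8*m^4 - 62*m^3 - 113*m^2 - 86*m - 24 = (m + 1)*(m^5 + 3*m^4 - 11*m^3 - 51*m^2 - 62*m - 24) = (m - 4)*(m + 1)*(m^4 + 7*m^3 + 17*m^2 + 17*m + 6) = (m - 4)*(m + 1)*(m + 2)*(m^3 + 5*m^2 + 7*m + 3) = (m - 4)*(m + 1)^2*(m + 2)*(m^2 + 4*m + 3) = (m - 4)*(m + 1)^2*(m + 2)*(m + 3)*(m + 1)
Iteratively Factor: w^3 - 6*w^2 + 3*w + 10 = (w - 2)*(w^2 - 4*w - 5) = (w - 2)*(w + 1)*(w - 5)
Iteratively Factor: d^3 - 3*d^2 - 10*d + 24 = (d + 3)*(d^2 - 6*d + 8) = (d - 2)*(d + 3)*(d - 4)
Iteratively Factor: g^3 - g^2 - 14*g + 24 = (g + 4)*(g^2 - 5*g + 6) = (g - 2)*(g + 4)*(g - 3)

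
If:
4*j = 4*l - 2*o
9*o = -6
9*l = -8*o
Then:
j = 25/27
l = 16/27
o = -2/3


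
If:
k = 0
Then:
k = 0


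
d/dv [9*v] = 9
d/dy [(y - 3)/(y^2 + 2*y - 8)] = (y^2 + 2*y - 2*(y - 3)*(y + 1) - 8)/(y^2 + 2*y - 8)^2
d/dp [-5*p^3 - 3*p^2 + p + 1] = -15*p^2 - 6*p + 1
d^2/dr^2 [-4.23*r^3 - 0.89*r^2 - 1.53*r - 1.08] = -25.38*r - 1.78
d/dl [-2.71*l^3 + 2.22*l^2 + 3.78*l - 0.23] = -8.13*l^2 + 4.44*l + 3.78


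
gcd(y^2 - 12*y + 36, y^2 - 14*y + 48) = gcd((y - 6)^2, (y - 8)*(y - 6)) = y - 6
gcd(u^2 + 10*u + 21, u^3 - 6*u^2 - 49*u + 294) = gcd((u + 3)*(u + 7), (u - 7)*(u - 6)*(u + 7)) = u + 7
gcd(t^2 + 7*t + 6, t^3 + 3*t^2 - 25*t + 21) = 1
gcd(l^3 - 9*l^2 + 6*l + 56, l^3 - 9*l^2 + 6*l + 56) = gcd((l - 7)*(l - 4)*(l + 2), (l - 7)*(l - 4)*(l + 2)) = l^3 - 9*l^2 + 6*l + 56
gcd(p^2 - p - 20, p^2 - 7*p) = 1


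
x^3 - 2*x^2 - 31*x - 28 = (x - 7)*(x + 1)*(x + 4)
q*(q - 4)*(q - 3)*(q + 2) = q^4 - 5*q^3 - 2*q^2 + 24*q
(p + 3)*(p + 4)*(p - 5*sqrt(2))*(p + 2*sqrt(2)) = p^4 - 3*sqrt(2)*p^3 + 7*p^3 - 21*sqrt(2)*p^2 - 8*p^2 - 140*p - 36*sqrt(2)*p - 240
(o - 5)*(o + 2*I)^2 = o^3 - 5*o^2 + 4*I*o^2 - 4*o - 20*I*o + 20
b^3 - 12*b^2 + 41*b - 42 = (b - 7)*(b - 3)*(b - 2)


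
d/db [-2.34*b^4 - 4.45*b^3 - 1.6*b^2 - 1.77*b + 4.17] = -9.36*b^3 - 13.35*b^2 - 3.2*b - 1.77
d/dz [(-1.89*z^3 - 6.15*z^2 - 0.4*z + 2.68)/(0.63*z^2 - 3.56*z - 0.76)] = (-1.1907*z^4 + 13.4568*z^3 + 26.4552*z^2 + 5.9712*z + 9.8448)/(0.3969*z^4 - 4.4856*z^3 + 11.716*z^2 + 5.4112*z + 0.5776)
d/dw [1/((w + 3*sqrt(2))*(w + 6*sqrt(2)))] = (-2*w - 9*sqrt(2))/(w^4 + 18*sqrt(2)*w^3 + 234*w^2 + 648*sqrt(2)*w + 1296)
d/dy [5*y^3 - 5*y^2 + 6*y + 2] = 15*y^2 - 10*y + 6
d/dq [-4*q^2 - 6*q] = -8*q - 6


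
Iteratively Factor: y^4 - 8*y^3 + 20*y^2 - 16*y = (y - 4)*(y^3 - 4*y^2 + 4*y) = (y - 4)*(y - 2)*(y^2 - 2*y) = y*(y - 4)*(y - 2)*(y - 2)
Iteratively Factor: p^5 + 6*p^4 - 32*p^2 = (p)*(p^4 + 6*p^3 - 32*p) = p*(p + 4)*(p^3 + 2*p^2 - 8*p) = p*(p + 4)^2*(p^2 - 2*p) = p^2*(p + 4)^2*(p - 2)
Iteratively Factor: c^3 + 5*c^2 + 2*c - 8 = (c + 4)*(c^2 + c - 2) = (c - 1)*(c + 4)*(c + 2)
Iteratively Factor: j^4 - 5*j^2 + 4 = (j - 2)*(j^3 + 2*j^2 - j - 2) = (j - 2)*(j + 2)*(j^2 - 1) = (j - 2)*(j + 1)*(j + 2)*(j - 1)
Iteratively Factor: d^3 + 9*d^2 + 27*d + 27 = (d + 3)*(d^2 + 6*d + 9) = (d + 3)^2*(d + 3)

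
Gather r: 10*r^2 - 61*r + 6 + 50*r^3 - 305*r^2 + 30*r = 50*r^3 - 295*r^2 - 31*r + 6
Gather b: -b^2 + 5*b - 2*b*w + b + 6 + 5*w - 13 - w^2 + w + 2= -b^2 + b*(6 - 2*w) - w^2 + 6*w - 5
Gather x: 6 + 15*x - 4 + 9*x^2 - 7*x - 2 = 9*x^2 + 8*x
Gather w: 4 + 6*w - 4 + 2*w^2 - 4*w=2*w^2 + 2*w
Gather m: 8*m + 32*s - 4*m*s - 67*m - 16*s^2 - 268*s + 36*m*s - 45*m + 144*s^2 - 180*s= m*(32*s - 104) + 128*s^2 - 416*s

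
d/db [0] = 0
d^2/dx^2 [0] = 0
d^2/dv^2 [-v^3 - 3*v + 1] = -6*v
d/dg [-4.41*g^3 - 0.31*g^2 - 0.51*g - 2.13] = -13.23*g^2 - 0.62*g - 0.51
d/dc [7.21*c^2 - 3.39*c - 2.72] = 14.42*c - 3.39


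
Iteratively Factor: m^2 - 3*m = (m)*(m - 3)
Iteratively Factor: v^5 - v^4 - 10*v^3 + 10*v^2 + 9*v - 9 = (v + 1)*(v^4 - 2*v^3 - 8*v^2 + 18*v - 9) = (v - 1)*(v + 1)*(v^3 - v^2 - 9*v + 9) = (v - 1)^2*(v + 1)*(v^2 - 9) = (v - 3)*(v - 1)^2*(v + 1)*(v + 3)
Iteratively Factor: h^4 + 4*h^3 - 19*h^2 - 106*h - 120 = (h + 2)*(h^3 + 2*h^2 - 23*h - 60) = (h + 2)*(h + 3)*(h^2 - h - 20) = (h - 5)*(h + 2)*(h + 3)*(h + 4)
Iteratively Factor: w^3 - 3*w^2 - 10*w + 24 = (w - 4)*(w^2 + w - 6) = (w - 4)*(w - 2)*(w + 3)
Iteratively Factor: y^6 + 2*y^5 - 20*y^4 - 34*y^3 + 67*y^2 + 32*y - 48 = (y - 4)*(y^5 + 6*y^4 + 4*y^3 - 18*y^2 - 5*y + 12) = (y - 4)*(y - 1)*(y^4 + 7*y^3 + 11*y^2 - 7*y - 12) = (y - 4)*(y - 1)^2*(y^3 + 8*y^2 + 19*y + 12) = (y - 4)*(y - 1)^2*(y + 1)*(y^2 + 7*y + 12) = (y - 4)*(y - 1)^2*(y + 1)*(y + 3)*(y + 4)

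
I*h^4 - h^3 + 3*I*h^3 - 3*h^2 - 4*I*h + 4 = (h + 2)^2*(h + I)*(I*h - I)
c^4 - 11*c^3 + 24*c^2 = c^2*(c - 8)*(c - 3)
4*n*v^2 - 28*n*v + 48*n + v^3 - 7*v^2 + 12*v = (4*n + v)*(v - 4)*(v - 3)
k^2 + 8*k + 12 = (k + 2)*(k + 6)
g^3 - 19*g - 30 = (g - 5)*(g + 2)*(g + 3)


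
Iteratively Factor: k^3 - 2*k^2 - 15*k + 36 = (k - 3)*(k^2 + k - 12) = (k - 3)*(k + 4)*(k - 3)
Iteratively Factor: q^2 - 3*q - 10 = (q + 2)*(q - 5)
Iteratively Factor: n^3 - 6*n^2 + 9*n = (n - 3)*(n^2 - 3*n) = (n - 3)^2*(n)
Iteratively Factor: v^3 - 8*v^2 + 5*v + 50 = (v - 5)*(v^2 - 3*v - 10) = (v - 5)^2*(v + 2)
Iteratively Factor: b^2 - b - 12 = (b - 4)*(b + 3)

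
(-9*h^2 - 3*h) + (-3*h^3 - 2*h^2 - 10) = -3*h^3 - 11*h^2 - 3*h - 10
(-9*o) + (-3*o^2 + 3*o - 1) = -3*o^2 - 6*o - 1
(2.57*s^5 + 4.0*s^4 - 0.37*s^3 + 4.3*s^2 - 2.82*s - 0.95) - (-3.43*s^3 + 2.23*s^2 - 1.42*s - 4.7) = 2.57*s^5 + 4.0*s^4 + 3.06*s^3 + 2.07*s^2 - 1.4*s + 3.75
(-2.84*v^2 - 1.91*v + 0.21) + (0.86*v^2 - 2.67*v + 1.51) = -1.98*v^2 - 4.58*v + 1.72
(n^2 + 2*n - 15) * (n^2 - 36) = n^4 + 2*n^3 - 51*n^2 - 72*n + 540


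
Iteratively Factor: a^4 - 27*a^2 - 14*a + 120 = (a + 3)*(a^3 - 3*a^2 - 18*a + 40) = (a - 5)*(a + 3)*(a^2 + 2*a - 8) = (a - 5)*(a + 3)*(a + 4)*(a - 2)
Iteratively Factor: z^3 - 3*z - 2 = (z - 2)*(z^2 + 2*z + 1) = (z - 2)*(z + 1)*(z + 1)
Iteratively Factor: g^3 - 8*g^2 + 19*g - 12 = (g - 4)*(g^2 - 4*g + 3) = (g - 4)*(g - 3)*(g - 1)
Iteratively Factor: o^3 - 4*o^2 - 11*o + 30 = (o - 2)*(o^2 - 2*o - 15) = (o - 5)*(o - 2)*(o + 3)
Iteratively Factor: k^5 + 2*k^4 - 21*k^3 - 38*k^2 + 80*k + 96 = (k - 4)*(k^4 + 6*k^3 + 3*k^2 - 26*k - 24) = (k - 4)*(k - 2)*(k^3 + 8*k^2 + 19*k + 12) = (k - 4)*(k - 2)*(k + 3)*(k^2 + 5*k + 4) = (k - 4)*(k - 2)*(k + 1)*(k + 3)*(k + 4)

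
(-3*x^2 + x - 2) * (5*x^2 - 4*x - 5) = -15*x^4 + 17*x^3 + x^2 + 3*x + 10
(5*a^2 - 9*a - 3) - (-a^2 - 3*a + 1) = 6*a^2 - 6*a - 4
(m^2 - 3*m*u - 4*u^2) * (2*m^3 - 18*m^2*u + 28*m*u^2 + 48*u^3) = 2*m^5 - 24*m^4*u + 74*m^3*u^2 + 36*m^2*u^3 - 256*m*u^4 - 192*u^5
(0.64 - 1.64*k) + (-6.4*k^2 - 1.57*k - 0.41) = -6.4*k^2 - 3.21*k + 0.23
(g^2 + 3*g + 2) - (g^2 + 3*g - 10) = 12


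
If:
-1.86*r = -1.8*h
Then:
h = 1.03333333333333*r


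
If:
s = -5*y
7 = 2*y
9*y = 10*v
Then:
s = -35/2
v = 63/20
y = 7/2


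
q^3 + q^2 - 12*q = q*(q - 3)*(q + 4)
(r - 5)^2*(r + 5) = r^3 - 5*r^2 - 25*r + 125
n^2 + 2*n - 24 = (n - 4)*(n + 6)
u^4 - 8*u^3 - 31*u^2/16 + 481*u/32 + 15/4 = (u - 8)*(u - 3/2)*(u + 1/4)*(u + 5/4)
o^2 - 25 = (o - 5)*(o + 5)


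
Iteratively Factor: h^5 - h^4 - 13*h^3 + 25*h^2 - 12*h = (h - 1)*(h^4 - 13*h^2 + 12*h) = (h - 3)*(h - 1)*(h^3 + 3*h^2 - 4*h) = h*(h - 3)*(h - 1)*(h^2 + 3*h - 4) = h*(h - 3)*(h - 1)^2*(h + 4)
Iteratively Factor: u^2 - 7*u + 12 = (u - 3)*(u - 4)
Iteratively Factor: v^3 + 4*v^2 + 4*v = (v + 2)*(v^2 + 2*v) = (v + 2)^2*(v)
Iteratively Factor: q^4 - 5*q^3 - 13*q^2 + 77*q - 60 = (q + 4)*(q^3 - 9*q^2 + 23*q - 15) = (q - 3)*(q + 4)*(q^2 - 6*q + 5) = (q - 3)*(q - 1)*(q + 4)*(q - 5)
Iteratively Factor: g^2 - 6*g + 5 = (g - 5)*(g - 1)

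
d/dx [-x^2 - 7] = -2*x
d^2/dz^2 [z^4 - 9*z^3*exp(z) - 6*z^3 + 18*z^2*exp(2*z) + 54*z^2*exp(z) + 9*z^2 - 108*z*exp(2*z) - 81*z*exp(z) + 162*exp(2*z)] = -9*z^3*exp(z) + 72*z^2*exp(2*z) + 12*z^2 - 288*z*exp(2*z) + 81*z*exp(z) - 36*z + 252*exp(2*z) - 54*exp(z) + 18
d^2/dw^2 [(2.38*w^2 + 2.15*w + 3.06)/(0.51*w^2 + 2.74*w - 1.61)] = (-5.533194*w^3 + 16.500744*w^2 + 36.248454*w + 82.27906)/(0.132651*w^6 + 2.138022*w^5 + 10.230345*w^4 + 7.07194*w^3 - 32.295795*w^2 + 21.307062*w - 4.173281)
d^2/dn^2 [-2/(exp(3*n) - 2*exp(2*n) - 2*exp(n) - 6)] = 2*(2*(-3*exp(2*n) + 4*exp(n) + 2)^2*exp(n) + (9*exp(2*n) - 8*exp(n) - 2)*(-exp(3*n) + 2*exp(2*n) + 2*exp(n) + 6))*exp(n)/(-exp(3*n) + 2*exp(2*n) + 2*exp(n) + 6)^3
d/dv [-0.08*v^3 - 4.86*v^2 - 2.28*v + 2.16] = -0.24*v^2 - 9.72*v - 2.28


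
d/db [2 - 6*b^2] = -12*b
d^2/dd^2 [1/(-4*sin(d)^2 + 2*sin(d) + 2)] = (16*sin(d)^3 + 10*sin(d)^2 - 5*sin(d) + 6)/(2*(sin(d) - 1)^2*(2*sin(d) + 1)^3)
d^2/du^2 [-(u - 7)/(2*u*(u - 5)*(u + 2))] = (-3*u^5 + 51*u^4 - 187*u^3 - 21*u^2 + 630*u + 700)/(u^3*(u^6 - 9*u^5 - 3*u^4 + 153*u^3 + 30*u^2 - 900*u - 1000))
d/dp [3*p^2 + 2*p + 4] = 6*p + 2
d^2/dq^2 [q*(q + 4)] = 2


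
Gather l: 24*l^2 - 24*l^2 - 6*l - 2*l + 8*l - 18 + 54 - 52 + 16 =0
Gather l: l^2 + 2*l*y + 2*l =l^2 + l*(2*y + 2)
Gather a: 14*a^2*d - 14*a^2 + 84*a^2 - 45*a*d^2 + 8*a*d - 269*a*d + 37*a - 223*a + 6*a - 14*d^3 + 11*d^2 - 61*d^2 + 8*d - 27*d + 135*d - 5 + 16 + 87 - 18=a^2*(14*d + 70) + a*(-45*d^2 - 261*d - 180) - 14*d^3 - 50*d^2 + 116*d + 80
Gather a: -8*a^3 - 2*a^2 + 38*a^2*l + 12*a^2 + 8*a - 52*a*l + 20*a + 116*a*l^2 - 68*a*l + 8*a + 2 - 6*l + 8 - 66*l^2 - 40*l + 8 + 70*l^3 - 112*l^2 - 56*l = -8*a^3 + a^2*(38*l + 10) + a*(116*l^2 - 120*l + 36) + 70*l^3 - 178*l^2 - 102*l + 18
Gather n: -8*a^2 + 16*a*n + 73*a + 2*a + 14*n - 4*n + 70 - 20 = -8*a^2 + 75*a + n*(16*a + 10) + 50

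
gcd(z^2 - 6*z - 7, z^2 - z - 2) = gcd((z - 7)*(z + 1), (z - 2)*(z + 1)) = z + 1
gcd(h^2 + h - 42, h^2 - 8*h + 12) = h - 6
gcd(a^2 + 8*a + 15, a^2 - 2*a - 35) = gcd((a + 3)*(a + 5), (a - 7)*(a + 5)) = a + 5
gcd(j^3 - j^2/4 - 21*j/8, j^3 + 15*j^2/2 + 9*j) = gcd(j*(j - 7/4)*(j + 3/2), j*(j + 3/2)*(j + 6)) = j^2 + 3*j/2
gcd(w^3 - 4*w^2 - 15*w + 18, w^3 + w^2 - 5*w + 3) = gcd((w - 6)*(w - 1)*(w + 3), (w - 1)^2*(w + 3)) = w^2 + 2*w - 3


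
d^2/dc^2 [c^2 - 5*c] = 2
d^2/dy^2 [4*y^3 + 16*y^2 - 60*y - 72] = 24*y + 32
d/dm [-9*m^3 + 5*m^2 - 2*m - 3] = -27*m^2 + 10*m - 2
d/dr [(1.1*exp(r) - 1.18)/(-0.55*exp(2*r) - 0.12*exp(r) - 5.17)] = (0.605*exp(2*r) - 1.298*exp(r) - 5.8286)*exp(r)/(0.3025*exp(4*r) + 0.132*exp(3*r) + 5.7014*exp(2*r) + 1.2408*exp(r) + 26.7289)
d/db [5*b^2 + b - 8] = 10*b + 1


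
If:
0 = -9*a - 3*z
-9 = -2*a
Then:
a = 9/2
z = -27/2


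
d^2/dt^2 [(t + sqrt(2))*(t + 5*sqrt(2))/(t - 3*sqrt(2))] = 128/(t^3 - 9*sqrt(2)*t^2 + 54*t - 54*sqrt(2))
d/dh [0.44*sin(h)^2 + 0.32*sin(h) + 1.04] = (0.88*sin(h) + 0.32)*cos(h)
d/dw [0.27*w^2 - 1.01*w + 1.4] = 0.54*w - 1.01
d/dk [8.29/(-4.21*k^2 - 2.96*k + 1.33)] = (69.8018*k + 24.5384)/(4.21*k^2 + 2.96*k - 1.33)^2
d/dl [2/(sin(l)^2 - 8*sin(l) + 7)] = 4*(4 - sin(l))*cos(l)/(sin(l)^2 - 8*sin(l) + 7)^2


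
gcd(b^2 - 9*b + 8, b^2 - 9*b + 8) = b^2 - 9*b + 8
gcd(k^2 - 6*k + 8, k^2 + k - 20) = k - 4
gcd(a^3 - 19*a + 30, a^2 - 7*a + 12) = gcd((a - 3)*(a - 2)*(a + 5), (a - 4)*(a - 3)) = a - 3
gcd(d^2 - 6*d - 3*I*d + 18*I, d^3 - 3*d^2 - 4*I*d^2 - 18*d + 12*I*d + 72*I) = d - 6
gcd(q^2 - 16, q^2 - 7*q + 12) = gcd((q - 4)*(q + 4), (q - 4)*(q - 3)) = q - 4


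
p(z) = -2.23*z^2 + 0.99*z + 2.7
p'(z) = 0.99 - 4.46*z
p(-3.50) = -28.08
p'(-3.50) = 16.60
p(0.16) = 2.80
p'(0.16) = 0.28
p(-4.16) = -40.01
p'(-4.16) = 19.54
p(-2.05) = -8.70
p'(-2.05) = 10.13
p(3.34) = -18.87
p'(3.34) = -13.91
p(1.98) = -4.08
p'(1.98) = -7.84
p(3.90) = -27.36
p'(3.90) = -16.40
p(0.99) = 1.49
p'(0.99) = -3.43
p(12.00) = -306.54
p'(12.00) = -52.53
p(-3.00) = -20.34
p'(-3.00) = 14.37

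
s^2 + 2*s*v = s*(s + 2*v)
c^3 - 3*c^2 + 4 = (c - 2)^2*(c + 1)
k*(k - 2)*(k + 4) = k^3 + 2*k^2 - 8*k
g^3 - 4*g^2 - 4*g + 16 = (g - 4)*(g - 2)*(g + 2)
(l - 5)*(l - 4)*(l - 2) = l^3 - 11*l^2 + 38*l - 40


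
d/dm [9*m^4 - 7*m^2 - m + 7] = 36*m^3 - 14*m - 1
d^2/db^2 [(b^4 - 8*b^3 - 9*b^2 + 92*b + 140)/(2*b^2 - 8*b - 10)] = (b^3 + 3*b^2 + 3*b - 7)/(b^3 + 3*b^2 + 3*b + 1)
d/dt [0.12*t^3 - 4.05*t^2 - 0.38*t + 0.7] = 0.36*t^2 - 8.1*t - 0.38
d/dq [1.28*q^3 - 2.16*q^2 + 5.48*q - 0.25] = 3.84*q^2 - 4.32*q + 5.48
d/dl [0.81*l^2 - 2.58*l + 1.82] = 1.62*l - 2.58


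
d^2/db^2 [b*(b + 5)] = 2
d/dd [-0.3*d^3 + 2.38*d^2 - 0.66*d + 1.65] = -0.9*d^2 + 4.76*d - 0.66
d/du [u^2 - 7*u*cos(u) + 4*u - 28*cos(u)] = 7*u*sin(u) + 2*u + 28*sin(u) - 7*cos(u) + 4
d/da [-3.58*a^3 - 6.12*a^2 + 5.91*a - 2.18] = -10.74*a^2 - 12.24*a + 5.91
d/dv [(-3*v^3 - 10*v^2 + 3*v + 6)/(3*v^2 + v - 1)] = (-9*v^4 - 6*v^3 - 10*v^2 - 16*v - 9)/(9*v^4 + 6*v^3 - 5*v^2 - 2*v + 1)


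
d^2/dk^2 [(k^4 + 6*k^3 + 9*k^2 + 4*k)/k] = 6*k + 12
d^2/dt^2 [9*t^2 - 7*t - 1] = 18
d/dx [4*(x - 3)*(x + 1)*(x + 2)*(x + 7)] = 16*x^3 + 84*x^2 - 56*x - 220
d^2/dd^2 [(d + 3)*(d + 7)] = 2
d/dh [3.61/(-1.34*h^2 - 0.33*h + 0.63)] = (9.6748*h + 1.1913)/(1.34*h^2 + 0.33*h - 0.63)^2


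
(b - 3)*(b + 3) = b^2 - 9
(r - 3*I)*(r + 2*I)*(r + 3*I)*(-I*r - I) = -I*r^4 + 2*r^3 - I*r^3 + 2*r^2 - 9*I*r^2 + 18*r - 9*I*r + 18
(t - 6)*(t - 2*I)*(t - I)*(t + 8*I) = t^4 - 6*t^3 + 5*I*t^3 + 22*t^2 - 30*I*t^2 - 132*t - 16*I*t + 96*I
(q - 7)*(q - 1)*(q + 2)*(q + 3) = q^4 - 3*q^3 - 27*q^2 - 13*q + 42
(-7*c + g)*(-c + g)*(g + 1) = 7*c^2*g + 7*c^2 - 8*c*g^2 - 8*c*g + g^3 + g^2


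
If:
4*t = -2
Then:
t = -1/2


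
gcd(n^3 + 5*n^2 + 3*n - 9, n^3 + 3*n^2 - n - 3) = n^2 + 2*n - 3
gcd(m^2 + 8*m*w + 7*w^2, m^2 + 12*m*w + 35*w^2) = m + 7*w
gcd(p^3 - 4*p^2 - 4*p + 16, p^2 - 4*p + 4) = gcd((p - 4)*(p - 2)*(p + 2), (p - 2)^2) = p - 2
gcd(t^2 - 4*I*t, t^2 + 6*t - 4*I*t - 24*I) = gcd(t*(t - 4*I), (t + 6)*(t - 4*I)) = t - 4*I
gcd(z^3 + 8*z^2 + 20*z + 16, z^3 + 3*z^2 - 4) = z^2 + 4*z + 4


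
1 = 1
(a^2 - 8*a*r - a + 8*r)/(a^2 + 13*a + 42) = (a^2 - 8*a*r - a + 8*r)/(a^2 + 13*a + 42)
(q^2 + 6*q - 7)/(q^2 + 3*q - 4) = (q + 7)/(q + 4)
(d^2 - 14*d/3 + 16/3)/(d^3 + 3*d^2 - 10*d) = (d - 8/3)/(d*(d + 5))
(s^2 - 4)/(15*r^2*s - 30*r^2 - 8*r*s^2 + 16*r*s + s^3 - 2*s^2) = (s + 2)/(15*r^2 - 8*r*s + s^2)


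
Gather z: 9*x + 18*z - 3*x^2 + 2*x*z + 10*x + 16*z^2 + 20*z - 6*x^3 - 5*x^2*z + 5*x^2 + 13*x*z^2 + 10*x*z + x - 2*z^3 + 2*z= -6*x^3 + 2*x^2 + 20*x - 2*z^3 + z^2*(13*x + 16) + z*(-5*x^2 + 12*x + 40)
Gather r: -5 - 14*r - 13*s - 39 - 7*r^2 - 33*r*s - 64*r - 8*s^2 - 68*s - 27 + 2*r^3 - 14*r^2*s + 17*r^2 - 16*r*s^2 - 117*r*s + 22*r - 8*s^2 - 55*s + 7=2*r^3 + r^2*(10 - 14*s) + r*(-16*s^2 - 150*s - 56) - 16*s^2 - 136*s - 64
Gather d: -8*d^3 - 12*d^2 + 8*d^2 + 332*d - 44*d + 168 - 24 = -8*d^3 - 4*d^2 + 288*d + 144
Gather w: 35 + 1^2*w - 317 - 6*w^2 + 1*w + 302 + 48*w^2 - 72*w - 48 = 42*w^2 - 70*w - 28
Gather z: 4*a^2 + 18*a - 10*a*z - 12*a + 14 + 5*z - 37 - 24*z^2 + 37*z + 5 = 4*a^2 + 6*a - 24*z^2 + z*(42 - 10*a) - 18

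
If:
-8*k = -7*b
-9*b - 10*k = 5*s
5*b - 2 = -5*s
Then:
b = -8/51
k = -7/51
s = 142/255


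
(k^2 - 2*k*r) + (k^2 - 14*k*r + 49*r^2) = 2*k^2 - 16*k*r + 49*r^2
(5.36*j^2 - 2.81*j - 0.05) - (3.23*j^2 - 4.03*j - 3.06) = 2.13*j^2 + 1.22*j + 3.01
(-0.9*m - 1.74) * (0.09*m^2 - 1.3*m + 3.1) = -0.081*m^3 + 1.0134*m^2 - 0.528*m - 5.394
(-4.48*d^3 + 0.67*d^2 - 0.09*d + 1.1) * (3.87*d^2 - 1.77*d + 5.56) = -17.3376*d^5 + 10.5225*d^4 - 26.443*d^3 + 8.1415*d^2 - 2.4474*d + 6.116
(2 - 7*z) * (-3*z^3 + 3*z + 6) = 21*z^4 - 6*z^3 - 21*z^2 - 36*z + 12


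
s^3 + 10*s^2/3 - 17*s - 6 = (s - 3)*(s + 1/3)*(s + 6)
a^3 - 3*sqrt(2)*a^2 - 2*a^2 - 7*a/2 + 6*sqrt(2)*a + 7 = (a - 2)*(a - 7*sqrt(2)/2)*(a + sqrt(2)/2)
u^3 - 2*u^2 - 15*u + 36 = (u - 3)^2*(u + 4)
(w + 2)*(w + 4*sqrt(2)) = w^2 + 2*w + 4*sqrt(2)*w + 8*sqrt(2)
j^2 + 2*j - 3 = (j - 1)*(j + 3)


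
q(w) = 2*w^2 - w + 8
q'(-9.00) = -37.00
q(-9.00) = 179.00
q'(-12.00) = -49.00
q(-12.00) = 308.00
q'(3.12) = 11.48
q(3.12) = 24.35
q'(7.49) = 28.96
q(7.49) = 112.71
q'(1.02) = 3.08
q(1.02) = 9.06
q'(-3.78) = -16.12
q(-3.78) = 40.36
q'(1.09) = 3.36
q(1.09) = 9.29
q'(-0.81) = -4.24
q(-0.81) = 10.12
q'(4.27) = 16.08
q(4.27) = 40.20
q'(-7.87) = -32.48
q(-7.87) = 139.74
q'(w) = 4*w - 1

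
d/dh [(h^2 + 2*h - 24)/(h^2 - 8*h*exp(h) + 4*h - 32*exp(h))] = 2*((h + 1)*(h^2 - 8*h*exp(h) + 4*h - 32*exp(h)) + (h^2 + 2*h - 24)*(4*h*exp(h) - h + 20*exp(h) - 2))/(h^2 - 8*h*exp(h) + 4*h - 32*exp(h))^2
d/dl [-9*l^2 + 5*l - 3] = 5 - 18*l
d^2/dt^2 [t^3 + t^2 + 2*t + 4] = 6*t + 2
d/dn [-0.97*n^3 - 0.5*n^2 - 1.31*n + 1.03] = -2.91*n^2 - 1.0*n - 1.31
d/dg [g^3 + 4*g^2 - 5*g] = 3*g^2 + 8*g - 5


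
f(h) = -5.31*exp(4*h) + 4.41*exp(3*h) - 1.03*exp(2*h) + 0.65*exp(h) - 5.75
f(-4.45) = -5.74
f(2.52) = -118392.09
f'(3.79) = -80338675.39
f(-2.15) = -5.68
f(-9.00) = -5.75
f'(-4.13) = 0.01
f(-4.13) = -5.74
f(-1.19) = -5.57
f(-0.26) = -5.72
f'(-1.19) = 0.20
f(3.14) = -1459133.94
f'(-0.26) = -2.17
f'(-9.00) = 0.00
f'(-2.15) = 0.06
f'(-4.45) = 0.01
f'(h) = -21.24*exp(4*h) + 13.23*exp(3*h) - 2.06*exp(2*h) + 0.65*exp(h)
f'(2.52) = -481717.91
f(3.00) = -828901.57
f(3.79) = -19990094.96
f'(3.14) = -5889844.90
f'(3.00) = -3350525.98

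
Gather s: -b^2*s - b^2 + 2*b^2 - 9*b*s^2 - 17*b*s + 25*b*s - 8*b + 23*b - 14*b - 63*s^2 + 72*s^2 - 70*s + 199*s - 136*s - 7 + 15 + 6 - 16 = b^2 + b + s^2*(9 - 9*b) + s*(-b^2 + 8*b - 7) - 2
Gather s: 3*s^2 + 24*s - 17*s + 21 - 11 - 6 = 3*s^2 + 7*s + 4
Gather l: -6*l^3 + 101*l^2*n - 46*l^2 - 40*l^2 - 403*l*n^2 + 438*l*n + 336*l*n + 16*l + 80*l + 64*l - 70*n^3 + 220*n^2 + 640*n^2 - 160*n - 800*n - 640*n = -6*l^3 + l^2*(101*n - 86) + l*(-403*n^2 + 774*n + 160) - 70*n^3 + 860*n^2 - 1600*n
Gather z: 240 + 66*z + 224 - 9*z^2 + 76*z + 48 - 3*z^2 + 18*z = -12*z^2 + 160*z + 512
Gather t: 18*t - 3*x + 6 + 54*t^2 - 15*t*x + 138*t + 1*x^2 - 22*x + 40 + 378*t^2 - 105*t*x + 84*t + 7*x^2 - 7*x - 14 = 432*t^2 + t*(240 - 120*x) + 8*x^2 - 32*x + 32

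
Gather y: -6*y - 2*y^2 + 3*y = -2*y^2 - 3*y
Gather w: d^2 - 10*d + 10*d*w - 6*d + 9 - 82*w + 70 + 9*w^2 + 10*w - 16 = d^2 - 16*d + 9*w^2 + w*(10*d - 72) + 63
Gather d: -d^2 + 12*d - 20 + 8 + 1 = -d^2 + 12*d - 11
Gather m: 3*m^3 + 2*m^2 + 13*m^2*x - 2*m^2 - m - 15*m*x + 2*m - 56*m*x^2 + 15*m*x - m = 3*m^3 + 13*m^2*x - 56*m*x^2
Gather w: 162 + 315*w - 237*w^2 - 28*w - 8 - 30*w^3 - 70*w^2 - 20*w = -30*w^3 - 307*w^2 + 267*w + 154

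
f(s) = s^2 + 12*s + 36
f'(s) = 2*s + 12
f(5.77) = 138.53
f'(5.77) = 23.54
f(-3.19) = 7.90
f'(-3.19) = 5.62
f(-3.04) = 8.76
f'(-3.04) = 5.92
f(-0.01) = 35.88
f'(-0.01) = 11.98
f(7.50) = 182.25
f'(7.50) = 27.00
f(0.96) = 48.44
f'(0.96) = 13.92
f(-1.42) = 20.98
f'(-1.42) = 9.16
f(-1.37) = 21.44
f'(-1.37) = 9.26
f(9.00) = 225.00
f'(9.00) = 30.00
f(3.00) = 81.00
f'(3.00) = 18.00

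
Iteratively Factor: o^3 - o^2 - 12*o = (o - 4)*(o^2 + 3*o) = (o - 4)*(o + 3)*(o)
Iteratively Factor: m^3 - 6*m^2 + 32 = (m + 2)*(m^2 - 8*m + 16) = (m - 4)*(m + 2)*(m - 4)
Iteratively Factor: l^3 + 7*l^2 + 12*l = (l + 4)*(l^2 + 3*l) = l*(l + 4)*(l + 3)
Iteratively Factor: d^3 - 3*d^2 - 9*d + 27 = (d + 3)*(d^2 - 6*d + 9) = (d - 3)*(d + 3)*(d - 3)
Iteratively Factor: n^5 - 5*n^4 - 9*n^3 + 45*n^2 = (n - 3)*(n^4 - 2*n^3 - 15*n^2) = n*(n - 3)*(n^3 - 2*n^2 - 15*n) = n*(n - 5)*(n - 3)*(n^2 + 3*n) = n^2*(n - 5)*(n - 3)*(n + 3)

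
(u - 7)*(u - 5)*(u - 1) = u^3 - 13*u^2 + 47*u - 35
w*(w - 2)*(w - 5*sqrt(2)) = w^3 - 5*sqrt(2)*w^2 - 2*w^2 + 10*sqrt(2)*w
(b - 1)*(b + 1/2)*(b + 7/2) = b^3 + 3*b^2 - 9*b/4 - 7/4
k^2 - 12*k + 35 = (k - 7)*(k - 5)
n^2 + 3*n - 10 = (n - 2)*(n + 5)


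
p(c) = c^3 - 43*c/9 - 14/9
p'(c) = 3*c^2 - 43/9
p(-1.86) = 0.90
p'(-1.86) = 5.60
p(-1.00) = 2.22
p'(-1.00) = -1.78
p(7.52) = 387.77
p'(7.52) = 164.87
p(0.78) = -4.81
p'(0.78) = -2.95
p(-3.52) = -28.35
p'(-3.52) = 32.39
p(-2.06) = -0.46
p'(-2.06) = 7.95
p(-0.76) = 1.64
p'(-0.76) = -3.04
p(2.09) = -2.41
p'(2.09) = 8.33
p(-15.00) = -3304.89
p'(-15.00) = 670.22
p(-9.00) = -687.56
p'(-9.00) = 238.22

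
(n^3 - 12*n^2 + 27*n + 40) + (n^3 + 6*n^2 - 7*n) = 2*n^3 - 6*n^2 + 20*n + 40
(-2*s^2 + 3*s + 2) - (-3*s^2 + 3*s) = s^2 + 2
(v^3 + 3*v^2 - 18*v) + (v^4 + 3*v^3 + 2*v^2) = v^4 + 4*v^3 + 5*v^2 - 18*v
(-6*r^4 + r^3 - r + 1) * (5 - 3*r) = 18*r^5 - 33*r^4 + 5*r^3 + 3*r^2 - 8*r + 5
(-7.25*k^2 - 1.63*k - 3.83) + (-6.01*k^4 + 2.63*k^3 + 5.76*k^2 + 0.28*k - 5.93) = -6.01*k^4 + 2.63*k^3 - 1.49*k^2 - 1.35*k - 9.76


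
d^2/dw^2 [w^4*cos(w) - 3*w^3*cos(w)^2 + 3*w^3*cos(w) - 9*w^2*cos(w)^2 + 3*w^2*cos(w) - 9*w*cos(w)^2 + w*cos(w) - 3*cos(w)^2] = -w^4*cos(w) - 8*w^3*sin(w) - 3*w^3*cos(w) + 6*w^3*cos(2*w) - 18*w^2*sin(w) + 18*w^2*sin(2*w) + 9*w^2*cos(w) + 18*w^2*cos(2*w) - 12*w*sin(w) + 36*w*sin(2*w) + 17*w*cos(w) + 9*w*cos(2*w) - 9*w - 2*sin(w) + 18*sin(2*w) + 6*cos(w) - 3*cos(2*w) - 9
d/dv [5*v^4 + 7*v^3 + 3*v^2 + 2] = v*(20*v^2 + 21*v + 6)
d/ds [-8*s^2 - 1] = -16*s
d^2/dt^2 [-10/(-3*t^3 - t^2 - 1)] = 20*(t^2*(9*t + 2)^2 - (9*t + 1)*(3*t^3 + t^2 + 1))/(3*t^3 + t^2 + 1)^3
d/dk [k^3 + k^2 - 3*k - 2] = 3*k^2 + 2*k - 3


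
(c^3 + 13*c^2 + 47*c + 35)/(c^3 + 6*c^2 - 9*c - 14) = (c + 5)/(c - 2)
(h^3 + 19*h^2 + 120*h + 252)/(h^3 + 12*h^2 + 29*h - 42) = (h + 6)/(h - 1)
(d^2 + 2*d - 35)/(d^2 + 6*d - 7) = (d - 5)/(d - 1)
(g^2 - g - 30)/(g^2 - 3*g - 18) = (g + 5)/(g + 3)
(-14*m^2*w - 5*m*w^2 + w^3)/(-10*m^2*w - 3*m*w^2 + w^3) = (-7*m + w)/(-5*m + w)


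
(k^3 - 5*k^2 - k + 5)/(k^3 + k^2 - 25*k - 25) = (k - 1)/(k + 5)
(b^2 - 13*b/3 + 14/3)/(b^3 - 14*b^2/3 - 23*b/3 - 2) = (-3*b^2 + 13*b - 14)/(-3*b^3 + 14*b^2 + 23*b + 6)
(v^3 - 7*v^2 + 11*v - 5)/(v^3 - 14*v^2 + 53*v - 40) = (v - 1)/(v - 8)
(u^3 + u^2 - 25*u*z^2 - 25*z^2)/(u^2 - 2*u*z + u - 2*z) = (-u^2 + 25*z^2)/(-u + 2*z)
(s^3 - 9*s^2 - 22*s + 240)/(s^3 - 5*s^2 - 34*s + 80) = (s - 6)/(s - 2)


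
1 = 1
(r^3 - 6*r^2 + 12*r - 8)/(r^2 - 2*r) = r - 4 + 4/r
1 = 1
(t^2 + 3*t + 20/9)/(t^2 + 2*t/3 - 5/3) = (t + 4/3)/(t - 1)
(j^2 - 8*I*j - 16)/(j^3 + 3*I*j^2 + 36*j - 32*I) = (j - 4*I)/(j^2 + 7*I*j + 8)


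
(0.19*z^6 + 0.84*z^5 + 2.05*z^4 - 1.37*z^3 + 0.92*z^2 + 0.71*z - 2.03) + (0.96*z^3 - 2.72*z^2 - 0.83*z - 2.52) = 0.19*z^6 + 0.84*z^5 + 2.05*z^4 - 0.41*z^3 - 1.8*z^2 - 0.12*z - 4.55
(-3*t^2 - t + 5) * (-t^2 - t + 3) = 3*t^4 + 4*t^3 - 13*t^2 - 8*t + 15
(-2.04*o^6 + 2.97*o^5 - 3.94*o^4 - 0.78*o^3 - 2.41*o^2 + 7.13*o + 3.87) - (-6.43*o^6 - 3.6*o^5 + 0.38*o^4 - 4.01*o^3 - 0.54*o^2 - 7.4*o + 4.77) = 4.39*o^6 + 6.57*o^5 - 4.32*o^4 + 3.23*o^3 - 1.87*o^2 + 14.53*o - 0.899999999999999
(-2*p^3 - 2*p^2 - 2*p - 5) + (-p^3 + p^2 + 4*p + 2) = -3*p^3 - p^2 + 2*p - 3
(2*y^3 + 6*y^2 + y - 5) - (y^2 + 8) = 2*y^3 + 5*y^2 + y - 13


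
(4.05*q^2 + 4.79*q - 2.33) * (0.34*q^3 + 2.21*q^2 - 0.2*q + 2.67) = 1.377*q^5 + 10.5791*q^4 + 8.9837*q^3 + 4.7062*q^2 + 13.2553*q - 6.2211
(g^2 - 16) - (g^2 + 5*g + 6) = -5*g - 22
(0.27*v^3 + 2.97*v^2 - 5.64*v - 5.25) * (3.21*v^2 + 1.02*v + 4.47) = 0.8667*v^5 + 9.8091*v^4 - 13.8681*v^3 - 9.3294*v^2 - 30.5658*v - 23.4675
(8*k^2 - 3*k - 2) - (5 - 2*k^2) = 10*k^2 - 3*k - 7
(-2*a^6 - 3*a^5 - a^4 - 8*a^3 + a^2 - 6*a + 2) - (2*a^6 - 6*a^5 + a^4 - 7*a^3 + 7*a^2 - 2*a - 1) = -4*a^6 + 3*a^5 - 2*a^4 - a^3 - 6*a^2 - 4*a + 3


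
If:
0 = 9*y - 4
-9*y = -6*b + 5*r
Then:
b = 5*r/6 + 2/3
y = 4/9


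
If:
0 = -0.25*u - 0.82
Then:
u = -3.28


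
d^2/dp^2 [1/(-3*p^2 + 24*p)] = 2*(p*(p - 8) - 4*(p - 4)^2)/(3*p^3*(p - 8)^3)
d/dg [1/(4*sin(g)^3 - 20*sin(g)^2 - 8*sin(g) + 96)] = (-3*sin(g)^2 + 10*sin(g) + 2)*cos(g)/(4*(sin(g)^3 - 5*sin(g)^2 - 2*sin(g) + 24)^2)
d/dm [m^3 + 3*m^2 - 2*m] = 3*m^2 + 6*m - 2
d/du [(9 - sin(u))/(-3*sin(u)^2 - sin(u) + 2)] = (-3*sin(u)^2 + 54*sin(u) + 7)*cos(u)/(3*sin(u)^2 + sin(u) - 2)^2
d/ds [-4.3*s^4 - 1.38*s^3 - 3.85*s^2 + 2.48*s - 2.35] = -17.2*s^3 - 4.14*s^2 - 7.7*s + 2.48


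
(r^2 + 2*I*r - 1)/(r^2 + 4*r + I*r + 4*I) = (r + I)/(r + 4)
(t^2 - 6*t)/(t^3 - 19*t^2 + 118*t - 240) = t/(t^2 - 13*t + 40)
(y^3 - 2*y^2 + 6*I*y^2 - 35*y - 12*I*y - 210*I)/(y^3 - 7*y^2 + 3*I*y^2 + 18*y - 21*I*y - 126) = (y + 5)/(y - 3*I)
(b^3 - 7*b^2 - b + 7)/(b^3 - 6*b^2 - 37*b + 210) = (b^2 - 1)/(b^2 + b - 30)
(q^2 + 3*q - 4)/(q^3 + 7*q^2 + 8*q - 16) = 1/(q + 4)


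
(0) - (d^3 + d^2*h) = -d^3 - d^2*h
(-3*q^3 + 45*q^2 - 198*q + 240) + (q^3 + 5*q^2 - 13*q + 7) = -2*q^3 + 50*q^2 - 211*q + 247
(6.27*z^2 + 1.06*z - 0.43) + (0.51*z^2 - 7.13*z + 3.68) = 6.78*z^2 - 6.07*z + 3.25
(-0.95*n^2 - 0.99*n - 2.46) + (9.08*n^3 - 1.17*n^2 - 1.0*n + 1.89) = 9.08*n^3 - 2.12*n^2 - 1.99*n - 0.57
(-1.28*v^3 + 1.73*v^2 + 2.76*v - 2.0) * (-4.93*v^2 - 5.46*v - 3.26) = 6.3104*v^5 - 1.5401*v^4 - 18.8798*v^3 - 10.8494*v^2 + 1.9224*v + 6.52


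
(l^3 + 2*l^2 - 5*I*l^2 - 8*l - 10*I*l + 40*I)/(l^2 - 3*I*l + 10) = (l^2 + 2*l - 8)/(l + 2*I)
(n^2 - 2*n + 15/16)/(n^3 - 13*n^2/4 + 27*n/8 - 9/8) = (4*n - 5)/(2*(2*n^2 - 5*n + 3))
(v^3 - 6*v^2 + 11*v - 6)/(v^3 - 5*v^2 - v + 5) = (v^2 - 5*v + 6)/(v^2 - 4*v - 5)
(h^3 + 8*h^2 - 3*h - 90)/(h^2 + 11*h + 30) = h - 3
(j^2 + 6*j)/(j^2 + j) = (j + 6)/(j + 1)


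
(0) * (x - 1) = 0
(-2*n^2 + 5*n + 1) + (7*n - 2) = -2*n^2 + 12*n - 1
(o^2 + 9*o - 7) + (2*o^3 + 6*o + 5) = 2*o^3 + o^2 + 15*o - 2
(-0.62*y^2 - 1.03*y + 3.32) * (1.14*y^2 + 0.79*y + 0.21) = -0.7068*y^4 - 1.664*y^3 + 2.8409*y^2 + 2.4065*y + 0.6972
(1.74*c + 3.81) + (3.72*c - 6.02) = 5.46*c - 2.21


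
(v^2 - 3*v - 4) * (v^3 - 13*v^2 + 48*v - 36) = v^5 - 16*v^4 + 83*v^3 - 128*v^2 - 84*v + 144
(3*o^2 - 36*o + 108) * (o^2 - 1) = 3*o^4 - 36*o^3 + 105*o^2 + 36*o - 108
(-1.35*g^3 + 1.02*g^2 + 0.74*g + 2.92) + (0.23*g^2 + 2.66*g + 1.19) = -1.35*g^3 + 1.25*g^2 + 3.4*g + 4.11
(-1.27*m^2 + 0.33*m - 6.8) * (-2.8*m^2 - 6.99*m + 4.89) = 3.556*m^4 + 7.9533*m^3 + 10.523*m^2 + 49.1457*m - 33.252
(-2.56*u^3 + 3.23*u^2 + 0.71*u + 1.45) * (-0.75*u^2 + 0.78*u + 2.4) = 1.92*u^5 - 4.4193*u^4 - 4.1571*u^3 + 7.2183*u^2 + 2.835*u + 3.48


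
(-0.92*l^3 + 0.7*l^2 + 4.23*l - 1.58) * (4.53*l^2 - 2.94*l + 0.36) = -4.1676*l^5 + 5.8758*l^4 + 16.7727*l^3 - 19.3416*l^2 + 6.168*l - 0.5688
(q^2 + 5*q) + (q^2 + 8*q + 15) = 2*q^2 + 13*q + 15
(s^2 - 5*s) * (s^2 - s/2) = s^4 - 11*s^3/2 + 5*s^2/2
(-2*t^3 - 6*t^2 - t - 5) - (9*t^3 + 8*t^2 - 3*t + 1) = -11*t^3 - 14*t^2 + 2*t - 6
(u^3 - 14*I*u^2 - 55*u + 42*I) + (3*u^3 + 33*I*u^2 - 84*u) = 4*u^3 + 19*I*u^2 - 139*u + 42*I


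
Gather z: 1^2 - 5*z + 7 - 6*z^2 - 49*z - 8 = -6*z^2 - 54*z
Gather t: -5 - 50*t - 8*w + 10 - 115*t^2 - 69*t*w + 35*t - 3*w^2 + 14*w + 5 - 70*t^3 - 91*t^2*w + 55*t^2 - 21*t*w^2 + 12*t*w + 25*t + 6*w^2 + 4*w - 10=-70*t^3 + t^2*(-91*w - 60) + t*(-21*w^2 - 57*w + 10) + 3*w^2 + 10*w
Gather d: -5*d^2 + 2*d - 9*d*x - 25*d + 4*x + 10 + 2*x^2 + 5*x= -5*d^2 + d*(-9*x - 23) + 2*x^2 + 9*x + 10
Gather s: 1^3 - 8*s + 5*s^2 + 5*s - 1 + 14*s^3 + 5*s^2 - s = 14*s^3 + 10*s^2 - 4*s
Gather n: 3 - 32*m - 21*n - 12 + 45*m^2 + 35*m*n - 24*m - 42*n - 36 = 45*m^2 - 56*m + n*(35*m - 63) - 45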